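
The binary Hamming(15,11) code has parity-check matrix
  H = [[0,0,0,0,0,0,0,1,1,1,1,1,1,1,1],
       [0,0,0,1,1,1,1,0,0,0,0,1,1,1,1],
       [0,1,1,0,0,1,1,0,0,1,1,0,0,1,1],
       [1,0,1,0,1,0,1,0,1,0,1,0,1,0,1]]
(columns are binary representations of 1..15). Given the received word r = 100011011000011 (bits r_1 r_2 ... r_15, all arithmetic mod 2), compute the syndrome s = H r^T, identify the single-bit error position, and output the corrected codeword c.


s = (0, 0, 1, 0)^T, error position = 2, corrected codeword c = 110011011000011

Compute s = H r^T mod 2 one row at a time:
  s_1 = 1 + 1 + 0 + 0 + 0 + 0 + 1 + 1 = 4 ≡ 0 (mod 2).
  s_2 = 0 + 1 + 1 + 0 + 0 + 0 + 1 + 1 = 4 ≡ 0 (mod 2).
  s_3 = 0 + 0 + 1 + 0 + 0 + 0 + 1 + 1 = 3 ≡ 1 (mod 2).
  s_4 = 1 + 0 + 1 + 0 + 1 + 0 + 0 + 1 = 4 ≡ 0 (mod 2).
s = (0, 0, 1, 0)^T — this equals column 2 of H (binary 0010), so error is at position 2.
Correct: flip bit 2 of r = 100011011000011 to get c = 110011011000011.


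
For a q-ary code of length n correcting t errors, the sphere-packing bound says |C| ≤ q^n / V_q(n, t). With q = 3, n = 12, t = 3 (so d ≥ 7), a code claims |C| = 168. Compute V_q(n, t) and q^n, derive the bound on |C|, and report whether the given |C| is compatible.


V_q(n, t) = 2049, q^n = 531441, Hamming bound = 259, |C| = 168 ≤ bound (satisfied).

Step 1: Compute V_q(n, t) = Σ_{j=0}^3 C(n, j) (q−1)^j.
  j = 0: C(12,0)·(2)^0 = 1·1 = 1.
  j = 1: C(12,1)·(2)^1 = 12·2 = 24.
  j = 2: C(12,2)·(2)^2 = 66·4 = 264.
  j = 3: C(12,3)·(2)^3 = 220·8 = 1760.
  V_q(n, t) = 1 + 24 + 264 + 1760 = 2049.
Step 2: q^n = 3^12 = 531441.
Step 3: Hamming bound ⌊q^n / V_q(n,t)⌋ = ⌊531441/2049⌋ = 259.
Step 4: Compare |C| = 168 to 259: satisfied.
The claimed |C| lies below the Hamming bound.


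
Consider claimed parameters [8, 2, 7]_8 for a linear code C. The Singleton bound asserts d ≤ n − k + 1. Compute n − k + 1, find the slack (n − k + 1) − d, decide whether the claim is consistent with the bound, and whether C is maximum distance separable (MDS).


Singleton RHS = n − k + 1 = 7, slack = 0, bound satisfied, MDS.

Singleton bound: d ≤ n − k + 1.
Here n = 8, k = 2, so n − k + 1 = 7.
Given d = 7, check d ≤ 7: YES.
Slack = (n − k + 1) − d = 0.
The code is MDS (slack = 0).
Description: the claimed parameters are [8, 2, 7]_8; such a code would be MDS (meets Singleton bound).


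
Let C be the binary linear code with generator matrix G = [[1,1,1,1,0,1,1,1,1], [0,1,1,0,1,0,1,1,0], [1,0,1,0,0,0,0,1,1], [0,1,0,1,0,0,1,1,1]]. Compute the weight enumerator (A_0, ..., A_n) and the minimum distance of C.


Weight distribution: A_0 = 1, A_3 = 2, A_4 = 4, A_5 = 6, A_6 = 2, A_8 = 1. Minimum distance d = 3.

Enumerate all 2^4 = 16 messages m ∈ F_2^4.
For each, compute codeword c = mG in F_2^9, then tally its weight.
  m = 0000 → c = 000000000, weight = 0.
  m = 1000 → c = 111101111, weight = 8.
  m = 0100 → c = 011010110, weight = 5.
  m = 1100 → c = 100111001, weight = 5.
  m = 0010 → c = 101000011, weight = 4.
  m = 1010 → c = 010101100, weight = 4.
  m = 0110 → c = 110010101, weight = 5.
  m = 1110 → c = 001111010, weight = 5.
  m = 0001 → c = 010100111, weight = 5.
  m = 1001 → c = 101001000, weight = 3.
  m = 0101 → c = 001110001, weight = 4.
  m = 1101 → c = 110011110, weight = 6.
  m = 0011 → c = 111100100, weight = 5.
  m = 1011 → c = 000001011, weight = 3.
  m = 0111 → c = 100110010, weight = 4.
  m = 1111 → c = 011011101, weight = 6.
Tally weights:
  weight 0: 1 codewords.
  weight 3: 2 codewords.
  weight 4: 4 codewords.
  weight 5: 6 codewords.
  weight 6: 2 codewords.
  weight 8: 1 codewords.
Minimum distance d = smallest w > 0 with A_w > 0 = 3.
Sanity: Σ A_w = 16 = 2^4 = 16 ✓.


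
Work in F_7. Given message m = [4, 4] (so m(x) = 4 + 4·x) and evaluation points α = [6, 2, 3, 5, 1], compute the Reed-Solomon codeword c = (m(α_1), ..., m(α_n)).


c = [0, 5, 2, 3, 1]

Message polynomial: m(x) = 4 + 4·x (mod 7).
For each evaluation point α_i, compute m(α_i) mod 7:
  α_1 = 6: Horner steps 4 → 0, so m(6) = 0.
  α_2 = 2: Horner steps 4 → 5, so m(2) = 5.
  α_3 = 3: Horner steps 4 → 2, so m(3) = 2.
  α_4 = 5: Horner steps 4 → 3, so m(5) = 3.
  α_5 = 1: Horner steps 4 → 1, so m(1) = 1.
Codeword c = [0, 5, 2, 3, 1] ∈ F_7^5.


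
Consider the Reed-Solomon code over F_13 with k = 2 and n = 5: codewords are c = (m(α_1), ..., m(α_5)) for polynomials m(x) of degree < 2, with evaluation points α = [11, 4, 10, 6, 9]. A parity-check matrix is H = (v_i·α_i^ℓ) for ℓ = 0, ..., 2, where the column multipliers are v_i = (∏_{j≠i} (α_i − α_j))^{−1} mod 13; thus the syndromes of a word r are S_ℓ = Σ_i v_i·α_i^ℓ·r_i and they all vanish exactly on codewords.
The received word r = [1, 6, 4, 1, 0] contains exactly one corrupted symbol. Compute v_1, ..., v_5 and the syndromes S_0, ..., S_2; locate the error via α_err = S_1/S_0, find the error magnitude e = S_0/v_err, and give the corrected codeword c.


S = (9, 8, 10), error at position 1, error magnitude e = 6, c = [8, 6, 4, 1, 0].

Step 1: column multipliers v_i = (∏_{j≠i}(α_i − α_j))^{−1} mod 13.
  i = 1 (α = 11): (11−4)(11−10)(11−6)(11−9) = 7·1·5·2 = 70 ≡ 5, so v_1 = 5^{−1} = 8 (mod 13).
  i = 2 (α = 4): (4−11)(4−10)(4−6)(4−9) = (−7)·(−6)·(−2)·(−5) = 420 ≡ 4, so v_2 = 4^{−1} = 10 (mod 13).
  i = 3 (α = 10): (10−11)(10−4)(10−6)(10−9) = (−1)·6·4·1 = −24 ≡ 2, so v_3 = 2^{−1} = 7 (mod 13).
  i = 4 (α = 6): (6−11)(6−4)(6−10)(6−9) = (−5)·2·(−4)·(−3) = −120 ≡ 10, so v_4 = 10^{−1} = 4 (mod 13).
  i = 5 (α = 9): (9−11)(9−4)(9−10)(9−6) = (−2)·5·(−1)·3 = 30 ≡ 4, so v_5 = 4^{−1} = 10 (mod 13).
  v = [8, 10, 7, 4, 10].
Step 2: syndromes of r = [1, 6, 4, 1, 0] (all sums mod 13).
  S_0 = Σ v_i r_i = 8·1 + 10·6 + 7·4 + 4·1 + 10·0 = 100 ≡ 9.
  S_1 = Σ v_i α_i r_i = 8·11·1 + 10·4·6 + 7·10·4 + 4·6·1 + 10·9·0 = 632 ≡ 8.
  α_i^2 mod 13 = [4, 3, 9, 10, 3].
  S_2 = Σ v_i α_i^2 r_i = 8·4·1 + 10·3·6 + 7·9·4 + 4·10·1 + 10·3·0 = 504 ≡ 10.
  S = (9, 8, 10) ≠ 0, so r is not a codeword (an error is present).
Step 3: locate the error. For a single error e at position i, S_ℓ = v_i·e·α_i^ℓ, so α_err = S_1/S_0.
  S_0^{−1} = 9^{−1} = 3 (mod 13), so α_err = 8·3 = 24 ≡ 11 = α_1. Error position i = 1.
  Consistency check: S_2/S_1 = 10·5 = 50 ≡ 11 = α_err ✓ (single-error assumption holds).
Step 4: error magnitude e = S_0/v_1 = S_0·∏_{j≠1}(α_1 − α_j) = 9·5 = 45 ≡ 6 (mod 13).
Step 5: correct position 1: c_1 = r_1 − e = 1 − 6 ≡ 8 (mod 13). Hence c = [8, 6, 4, 1, 0].
  Check: interpolating c through the α_i gives m(x) = 3 + 4·x (degree < 2) with m(α_i) = c_i for every i, so c is indeed a codeword.


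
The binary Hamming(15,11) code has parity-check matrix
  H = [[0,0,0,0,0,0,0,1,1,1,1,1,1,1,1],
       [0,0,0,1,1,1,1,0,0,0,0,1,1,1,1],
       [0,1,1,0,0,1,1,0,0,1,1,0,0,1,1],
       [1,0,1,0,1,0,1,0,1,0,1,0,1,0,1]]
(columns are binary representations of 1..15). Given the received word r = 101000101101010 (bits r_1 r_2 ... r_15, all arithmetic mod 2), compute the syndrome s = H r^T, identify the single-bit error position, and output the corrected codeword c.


s = (0, 1, 0, 0)^T, error position = 4, corrected codeword c = 101100101101010

Compute s = H r^T mod 2 one row at a time:
  s_1 = 0 + 1 + 1 + 0 + 1 + 0 + 1 + 0 = 4 ≡ 0 (mod 2).
  s_2 = 0 + 0 + 0 + 1 + 1 + 0 + 1 + 0 = 3 ≡ 1 (mod 2).
  s_3 = 0 + 1 + 0 + 1 + 1 + 0 + 1 + 0 = 4 ≡ 0 (mod 2).
  s_4 = 1 + 1 + 0 + 1 + 1 + 0 + 0 + 0 = 4 ≡ 0 (mod 2).
s = (0, 1, 0, 0)^T — this equals column 4 of H (binary 0100), so error is at position 4.
Correct: flip bit 4 of r = 101000101101010 to get c = 101100101101010.


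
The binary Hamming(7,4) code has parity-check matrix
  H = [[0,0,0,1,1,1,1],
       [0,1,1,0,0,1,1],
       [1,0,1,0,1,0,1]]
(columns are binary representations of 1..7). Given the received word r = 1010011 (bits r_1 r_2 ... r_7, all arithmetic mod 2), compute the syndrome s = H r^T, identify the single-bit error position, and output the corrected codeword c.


s = (0, 1, 1)^T, error position = 3, corrected codeword c = 1000011

Compute s = H r^T mod 2 one row at a time:
  s_1 = 0 + 0 + 1 + 1 = 2 ≡ 0 (mod 2).
  s_2 = 0 + 1 + 1 + 1 = 3 ≡ 1 (mod 2).
  s_3 = 1 + 1 + 0 + 1 = 3 ≡ 1 (mod 2).
s = (0, 1, 1)^T — this equals column 3 of H (binary 011), so error is at position 3.
Correct: flip bit 3 of r = 1010011 to get c = 1000011.


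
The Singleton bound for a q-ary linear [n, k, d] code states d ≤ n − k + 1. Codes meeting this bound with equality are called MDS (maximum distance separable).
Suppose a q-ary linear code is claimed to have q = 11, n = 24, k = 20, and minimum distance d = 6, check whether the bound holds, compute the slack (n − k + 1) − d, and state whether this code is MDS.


Singleton RHS = n − k + 1 = 5, slack = -1, bound violated (no such code; not MDS).

Singleton bound: d ≤ n − k + 1.
Here n = 24, k = 20, so n − k + 1 = 5.
Given d = 6, check d ≤ 5: NO.
Slack = (n − k + 1) − d = -1.
The slack is negative: d = 6 exceeds n − k + 1 = 5 by 1, so the Singleton bound is violated and no linear [24, 20, 6]_11 code can exist. In particular it is not MDS (MDS requires d = n − k + 1 exactly).
Description: the claimed parameters are [24, 20, 6]_11; such a code would be impossible (violates the Singleton bound).


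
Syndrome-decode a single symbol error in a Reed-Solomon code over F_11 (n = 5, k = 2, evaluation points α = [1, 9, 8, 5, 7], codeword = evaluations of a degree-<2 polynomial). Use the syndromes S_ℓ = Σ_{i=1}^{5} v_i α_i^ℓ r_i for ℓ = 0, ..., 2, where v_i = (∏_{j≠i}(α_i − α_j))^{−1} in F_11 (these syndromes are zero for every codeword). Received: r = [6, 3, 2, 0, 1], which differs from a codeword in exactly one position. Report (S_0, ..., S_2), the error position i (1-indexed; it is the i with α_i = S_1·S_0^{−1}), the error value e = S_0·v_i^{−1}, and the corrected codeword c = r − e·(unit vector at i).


S = (4, 9, 1), error at position 4, error magnitude e = 1, c = [6, 3, 2, 10, 1].

Step 1: column multipliers v_i = (∏_{j≠i}(α_i − α_j))^{−1} mod 11.
  i = 1 (α = 1): (1−9)(1−8)(1−5)(1−7) = (−8)·(−7)·(−4)·(−6) = 1344 ≡ 2, so v_1 = 2^{−1} = 6 (mod 11).
  i = 2 (α = 9): (9−1)(9−8)(9−5)(9−7) = 8·1·4·2 = 64 ≡ 9, so v_2 = 9^{−1} = 5 (mod 11).
  i = 3 (α = 8): (8−1)(8−9)(8−5)(8−7) = 7·(−1)·3·1 = −21 ≡ 1, so v_3 = 1^{−1} = 1 (mod 11).
  i = 4 (α = 5): (5−1)(5−9)(5−8)(5−7) = 4·(−4)·(−3)·(−2) = −96 ≡ 3, so v_4 = 3^{−1} = 4 (mod 11).
  i = 5 (α = 7): (7−1)(7−9)(7−8)(7−5) = 6·(−2)·(−1)·2 = 24 ≡ 2, so v_5 = 2^{−1} = 6 (mod 11).
  v = [6, 5, 1, 4, 6].
Step 2: syndromes of r = [6, 3, 2, 0, 1] (all sums mod 11).
  S_0 = Σ v_i r_i = 6·6 + 5·3 + 1·2 + 4·0 + 6·1 = 59 ≡ 4.
  S_1 = Σ v_i α_i r_i = 6·1·6 + 5·9·3 + 1·8·2 + 4·5·0 + 6·7·1 = 229 ≡ 9.
  α_i^2 mod 11 = [1, 4, 9, 3, 5].
  S_2 = Σ v_i α_i^2 r_i = 6·1·6 + 5·4·3 + 1·9·2 + 4·3·0 + 6·5·1 = 144 ≡ 1.
  S = (4, 9, 1) ≠ 0, so r is not a codeword (an error is present).
Step 3: locate the error. For a single error e at position i, S_ℓ = v_i·e·α_i^ℓ, so α_err = S_1/S_0.
  S_0^{−1} = 4^{−1} = 3 (mod 11), so α_err = 9·3 = 27 ≡ 5 = α_4. Error position i = 4.
  Consistency check: S_2/S_1 = 1·5 = 5 ≡ 5 = α_err ✓ (single-error assumption holds).
Step 4: error magnitude e = S_0/v_4 = S_0·∏_{j≠4}(α_4 − α_j) = 4·3 = 12 ≡ 1 (mod 11).
Step 5: correct position 4: c_4 = r_4 − e = 0 − 1 ≡ 10 (mod 11). Hence c = [6, 3, 2, 10, 1].
  Check: interpolating c through the α_i gives m(x) = 5 + 1·x (degree < 2) with m(α_i) = c_i for every i, so c is indeed a codeword.


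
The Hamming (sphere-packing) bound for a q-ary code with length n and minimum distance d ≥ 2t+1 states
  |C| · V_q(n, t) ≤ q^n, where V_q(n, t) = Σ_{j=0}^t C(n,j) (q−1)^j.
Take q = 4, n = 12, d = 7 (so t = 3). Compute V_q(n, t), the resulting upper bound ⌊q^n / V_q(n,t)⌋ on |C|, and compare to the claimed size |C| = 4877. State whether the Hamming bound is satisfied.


V_q(n, t) = 6571, q^n = 16777216, Hamming bound = 2553, |C| = 4877 > bound (violated).

Step 1: Compute V_q(n, t) = Σ_{j=0}^3 C(n, j) (q−1)^j.
  j = 0: C(12,0)·(3)^0 = 1·1 = 1.
  j = 1: C(12,1)·(3)^1 = 12·3 = 36.
  j = 2: C(12,2)·(3)^2 = 66·9 = 594.
  j = 3: C(12,3)·(3)^3 = 220·27 = 5940.
  V_q(n, t) = 1 + 36 + 594 + 5940 = 6571.
Step 2: q^n = 4^12 = 16777216.
Step 3: Hamming bound ⌊q^n / V_q(n,t)⌋ = ⌊16777216/6571⌋ = 2553.
Step 4: Compare |C| = 4877 to 2553: violated.
The claimed |C| lies above the Hamming bound, so no 4-ary code of length 12 with d ≥ 7 can have 4877 codewords.


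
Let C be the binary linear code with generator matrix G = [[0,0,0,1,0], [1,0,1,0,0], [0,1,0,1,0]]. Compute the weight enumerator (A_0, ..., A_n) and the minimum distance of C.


Weight distribution: A_0 = 1, A_1 = 2, A_2 = 2, A_3 = 2, A_4 = 1. Minimum distance d = 1.

Enumerate all 2^3 = 8 messages m ∈ F_2^3.
For each, compute codeword c = mG in F_2^5, then tally its weight.
  m = 000 → c = 00000, weight = 0.
  m = 100 → c = 00010, weight = 1.
  m = 010 → c = 10100, weight = 2.
  m = 110 → c = 10110, weight = 3.
  m = 001 → c = 01010, weight = 2.
  m = 101 → c = 01000, weight = 1.
  m = 011 → c = 11110, weight = 4.
  m = 111 → c = 11100, weight = 3.
Tally weights:
  weight 0: 1 codewords.
  weight 1: 2 codewords.
  weight 2: 2 codewords.
  weight 3: 2 codewords.
  weight 4: 1 codewords.
Minimum distance d = smallest w > 0 with A_w > 0 = 1.
Sanity: Σ A_w = 8 = 2^3 = 8 ✓.


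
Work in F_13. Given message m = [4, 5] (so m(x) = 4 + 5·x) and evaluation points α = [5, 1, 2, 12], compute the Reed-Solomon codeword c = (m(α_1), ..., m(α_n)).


c = [3, 9, 1, 12]

Message polynomial: m(x) = 4 + 5·x (mod 13).
For each evaluation point α_i, compute m(α_i) mod 13:
  α_1 = 5: Horner steps 5 → 3, so m(5) = 3.
  α_2 = 1: Horner steps 5 → 9, so m(1) = 9.
  α_3 = 2: Horner steps 5 → 1, so m(2) = 1.
  α_4 = 12: Horner steps 5 → 12, so m(12) = 12.
Codeword c = [3, 9, 1, 12] ∈ F_13^4.


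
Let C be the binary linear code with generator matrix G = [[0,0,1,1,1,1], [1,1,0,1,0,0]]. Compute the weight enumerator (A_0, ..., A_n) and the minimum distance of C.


Weight distribution: A_0 = 1, A_3 = 1, A_4 = 1, A_5 = 1. Minimum distance d = 3.

Enumerate all 2^2 = 4 messages m ∈ F_2^2.
For each, compute codeword c = mG in F_2^6, then tally its weight.
  m = 00 → c = 000000, weight = 0.
  m = 10 → c = 001111, weight = 4.
  m = 01 → c = 110100, weight = 3.
  m = 11 → c = 111011, weight = 5.
Tally weights:
  weight 0: 1 codewords.
  weight 3: 1 codewords.
  weight 4: 1 codewords.
  weight 5: 1 codewords.
Minimum distance d = smallest w > 0 with A_w > 0 = 3.
Sanity: Σ A_w = 4 = 2^2 = 4 ✓.


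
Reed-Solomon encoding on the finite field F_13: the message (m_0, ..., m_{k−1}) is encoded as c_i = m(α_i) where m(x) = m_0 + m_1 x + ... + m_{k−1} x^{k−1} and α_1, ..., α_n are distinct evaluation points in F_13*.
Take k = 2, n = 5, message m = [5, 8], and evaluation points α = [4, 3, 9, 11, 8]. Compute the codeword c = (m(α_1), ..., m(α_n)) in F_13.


c = [11, 3, 12, 2, 4]

Message polynomial: m(x) = 5 + 8·x (mod 13).
For each evaluation point α_i, compute m(α_i) mod 13:
  α_1 = 4: Horner steps 8 → 11, so m(4) = 11.
  α_2 = 3: Horner steps 8 → 3, so m(3) = 3.
  α_3 = 9: Horner steps 8 → 12, so m(9) = 12.
  α_4 = 11: Horner steps 8 → 2, so m(11) = 2.
  α_5 = 8: Horner steps 8 → 4, so m(8) = 4.
Codeword c = [11, 3, 12, 2, 4] ∈ F_13^5.


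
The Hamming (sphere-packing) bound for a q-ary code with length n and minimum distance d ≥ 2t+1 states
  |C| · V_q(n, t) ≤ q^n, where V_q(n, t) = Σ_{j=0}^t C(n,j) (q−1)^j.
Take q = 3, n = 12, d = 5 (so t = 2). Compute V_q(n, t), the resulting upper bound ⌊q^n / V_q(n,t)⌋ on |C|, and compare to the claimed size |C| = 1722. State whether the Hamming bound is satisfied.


V_q(n, t) = 289, q^n = 531441, Hamming bound = 1838, |C| = 1722 ≤ bound (satisfied).

Step 1: Compute V_q(n, t) = Σ_{j=0}^2 C(n, j) (q−1)^j.
  j = 0: C(12,0)·(2)^0 = 1·1 = 1.
  j = 1: C(12,1)·(2)^1 = 12·2 = 24.
  j = 2: C(12,2)·(2)^2 = 66·4 = 264.
  V_q(n, t) = 1 + 24 + 264 = 289.
Step 2: q^n = 3^12 = 531441.
Step 3: Hamming bound ⌊q^n / V_q(n,t)⌋ = ⌊531441/289⌋ = 1838.
Step 4: Compare |C| = 1722 to 1838: satisfied.
The claimed |C| lies below the Hamming bound.


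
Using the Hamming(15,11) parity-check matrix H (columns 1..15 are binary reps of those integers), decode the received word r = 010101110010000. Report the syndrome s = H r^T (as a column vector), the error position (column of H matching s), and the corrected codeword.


s = (0, 1, 0, 0)^T, error position = 4, corrected codeword c = 010001110010000

Compute s = H r^T mod 2 one row at a time:
  s_1 = 1 + 0 + 0 + 1 + 0 + 0 + 0 + 0 = 2 ≡ 0 (mod 2).
  s_2 = 1 + 0 + 1 + 1 + 0 + 0 + 0 + 0 = 3 ≡ 1 (mod 2).
  s_3 = 1 + 0 + 1 + 1 + 0 + 1 + 0 + 0 = 4 ≡ 0 (mod 2).
  s_4 = 0 + 0 + 0 + 1 + 0 + 1 + 0 + 0 = 2 ≡ 0 (mod 2).
s = (0, 1, 0, 0)^T — this equals column 4 of H (binary 0100), so error is at position 4.
Correct: flip bit 4 of r = 010101110010000 to get c = 010001110010000.


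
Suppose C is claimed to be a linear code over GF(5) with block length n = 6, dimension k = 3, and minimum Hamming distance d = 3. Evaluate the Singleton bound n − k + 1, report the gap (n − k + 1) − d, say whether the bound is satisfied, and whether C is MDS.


Singleton RHS = n − k + 1 = 4, slack = 1, bound satisfied, not MDS.

Singleton bound: d ≤ n − k + 1.
Here n = 6, k = 3, so n − k + 1 = 4.
Given d = 3, check d ≤ 4: YES.
Slack = (n − k + 1) − d = 1.
The code is NOT MDS (slack = 1 > 0).
Description: the claimed parameters are [6, 3, 3]_5; such a code would be non-MDS.


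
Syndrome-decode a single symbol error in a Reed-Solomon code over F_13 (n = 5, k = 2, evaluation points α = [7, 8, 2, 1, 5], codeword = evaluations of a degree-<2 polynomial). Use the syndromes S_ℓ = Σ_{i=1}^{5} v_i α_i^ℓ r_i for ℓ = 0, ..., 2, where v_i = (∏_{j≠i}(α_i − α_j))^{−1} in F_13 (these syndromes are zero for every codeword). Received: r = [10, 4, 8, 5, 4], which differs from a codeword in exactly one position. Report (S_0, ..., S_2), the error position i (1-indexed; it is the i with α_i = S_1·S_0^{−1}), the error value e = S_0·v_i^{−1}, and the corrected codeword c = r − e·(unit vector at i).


S = (12, 5, 1), error at position 2, error magnitude e = 4, c = [10, 0, 8, 5, 4].

Step 1: column multipliers v_i = (∏_{j≠i}(α_i − α_j))^{−1} mod 13.
  i = 1 (α = 7): (7−8)(7−2)(7−1)(7−5) = (−1)·5·6·2 = −60 ≡ 5, so v_1 = 5^{−1} = 8 (mod 13).
  i = 2 (α = 8): (8−7)(8−2)(8−1)(8−5) = 1·6·7·3 = 126 ≡ 9, so v_2 = 9^{−1} = 3 (mod 13).
  i = 3 (α = 2): (2−7)(2−8)(2−1)(2−5) = (−5)·(−6)·1·(−3) = −90 ≡ 1, so v_3 = 1^{−1} = 1 (mod 13).
  i = 4 (α = 1): (1−7)(1−8)(1−2)(1−5) = (−6)·(−7)·(−1)·(−4) = 168 ≡ 12, so v_4 = 12^{−1} = 12 (mod 13).
  i = 5 (α = 5): (5−7)(5−8)(5−2)(5−1) = (−2)·(−3)·3·4 = 72 ≡ 7, so v_5 = 7^{−1} = 2 (mod 13).
  v = [8, 3, 1, 12, 2].
Step 2: syndromes of r = [10, 4, 8, 5, 4] (all sums mod 13).
  S_0 = Σ v_i r_i = 8·10 + 3·4 + 1·8 + 12·5 + 2·4 = 168 ≡ 12.
  S_1 = Σ v_i α_i r_i = 8·7·10 + 3·8·4 + 1·2·8 + 12·1·5 + 2·5·4 = 772 ≡ 5.
  α_i^2 mod 13 = [10, 12, 4, 1, 12].
  S_2 = Σ v_i α_i^2 r_i = 8·10·10 + 3·12·4 + 1·4·8 + 12·1·5 + 2·12·4 = 1132 ≡ 1.
  S = (12, 5, 1) ≠ 0, so r is not a codeword (an error is present).
Step 3: locate the error. For a single error e at position i, S_ℓ = v_i·e·α_i^ℓ, so α_err = S_1/S_0.
  S_0^{−1} = 12^{−1} = 12 (mod 13), so α_err = 5·12 = 60 ≡ 8 = α_2. Error position i = 2.
  Consistency check: S_2/S_1 = 1·8 = 8 ≡ 8 = α_err ✓ (single-error assumption holds).
Step 4: error magnitude e = S_0/v_2 = S_0·∏_{j≠2}(α_2 − α_j) = 12·9 = 108 ≡ 4 (mod 13).
Step 5: correct position 2: c_2 = r_2 − e = 4 − 4 ≡ 0 (mod 13). Hence c = [10, 0, 8, 5, 4].
  Check: interpolating c through the α_i gives m(x) = 2 + 3·x (degree < 2) with m(α_i) = c_i for every i, so c is indeed a codeword.


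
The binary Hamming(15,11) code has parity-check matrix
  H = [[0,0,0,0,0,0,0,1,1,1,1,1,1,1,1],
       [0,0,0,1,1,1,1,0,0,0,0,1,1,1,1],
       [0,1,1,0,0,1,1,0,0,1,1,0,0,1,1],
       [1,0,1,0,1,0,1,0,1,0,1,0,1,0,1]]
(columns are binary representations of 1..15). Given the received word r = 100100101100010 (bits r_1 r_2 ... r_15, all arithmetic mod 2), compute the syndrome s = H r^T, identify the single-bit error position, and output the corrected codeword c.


s = (1, 1, 1, 1)^T, error position = 15, corrected codeword c = 100100101100011

Compute s = H r^T mod 2 one row at a time:
  s_1 = 0 + 1 + 1 + 0 + 0 + 0 + 1 + 0 = 3 ≡ 1 (mod 2).
  s_2 = 1 + 0 + 0 + 1 + 0 + 0 + 1 + 0 = 3 ≡ 1 (mod 2).
  s_3 = 0 + 0 + 0 + 1 + 1 + 0 + 1 + 0 = 3 ≡ 1 (mod 2).
  s_4 = 1 + 0 + 0 + 1 + 1 + 0 + 0 + 0 = 3 ≡ 1 (mod 2).
s = (1, 1, 1, 1)^T — this equals column 15 of H (binary 1111), so error is at position 15.
Correct: flip bit 15 of r = 100100101100010 to get c = 100100101100011.


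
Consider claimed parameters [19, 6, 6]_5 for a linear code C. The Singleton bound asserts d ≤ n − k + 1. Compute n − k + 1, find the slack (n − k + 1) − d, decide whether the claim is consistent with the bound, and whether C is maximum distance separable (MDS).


Singleton RHS = n − k + 1 = 14, slack = 8, bound satisfied, not MDS.

Singleton bound: d ≤ n − k + 1.
Here n = 19, k = 6, so n − k + 1 = 14.
Given d = 6, check d ≤ 14: YES.
Slack = (n − k + 1) − d = 8.
The code is NOT MDS (slack = 8 > 0).
Description: the claimed parameters are [19, 6, 6]_5; such a code would be non-MDS.


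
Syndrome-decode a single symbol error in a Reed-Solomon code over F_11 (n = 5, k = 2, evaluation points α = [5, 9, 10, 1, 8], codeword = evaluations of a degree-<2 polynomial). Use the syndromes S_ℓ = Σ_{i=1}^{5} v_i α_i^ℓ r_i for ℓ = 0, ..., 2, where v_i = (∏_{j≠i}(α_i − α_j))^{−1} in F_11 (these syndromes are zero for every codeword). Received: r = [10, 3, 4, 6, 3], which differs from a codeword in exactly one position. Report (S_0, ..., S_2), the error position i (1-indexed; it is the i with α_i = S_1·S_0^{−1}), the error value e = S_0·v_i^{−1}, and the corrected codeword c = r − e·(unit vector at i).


S = (5, 7, 1), error at position 5, error magnitude e = 1, c = [10, 3, 4, 6, 2].

Step 1: column multipliers v_i = (∏_{j≠i}(α_i − α_j))^{−1} mod 11.
  i = 1 (α = 5): (5−9)(5−10)(5−1)(5−8) = (−4)·(−5)·4·(−3) = −240 ≡ 2, so v_1 = 2^{−1} = 6 (mod 11).
  i = 2 (α = 9): (9−5)(9−10)(9−1)(9−8) = 4·(−1)·8·1 = −32 ≡ 1, so v_2 = 1^{−1} = 1 (mod 11).
  i = 3 (α = 10): (10−5)(10−9)(10−1)(10−8) = 5·1·9·2 = 90 ≡ 2, so v_3 = 2^{−1} = 6 (mod 11).
  i = 4 (α = 1): (1−5)(1−9)(1−10)(1−8) = (−4)·(−8)·(−9)·(−7) = 2016 ≡ 3, so v_4 = 3^{−1} = 4 (mod 11).
  i = 5 (α = 8): (8−5)(8−9)(8−10)(8−1) = 3·(−1)·(−2)·7 = 42 ≡ 9, so v_5 = 9^{−1} = 5 (mod 11).
  v = [6, 1, 6, 4, 5].
Step 2: syndromes of r = [10, 3, 4, 6, 3] (all sums mod 11).
  S_0 = Σ v_i r_i = 6·10 + 1·3 + 6·4 + 4·6 + 5·3 = 126 ≡ 5.
  S_1 = Σ v_i α_i r_i = 6·5·10 + 1·9·3 + 6·10·4 + 4·1·6 + 5·8·3 = 711 ≡ 7.
  α_i^2 mod 11 = [3, 4, 1, 1, 9].
  S_2 = Σ v_i α_i^2 r_i = 6·3·10 + 1·4·3 + 6·1·4 + 4·1·6 + 5·9·3 = 375 ≡ 1.
  S = (5, 7, 1) ≠ 0, so r is not a codeword (an error is present).
Step 3: locate the error. For a single error e at position i, S_ℓ = v_i·e·α_i^ℓ, so α_err = S_1/S_0.
  S_0^{−1} = 5^{−1} = 9 (mod 11), so α_err = 7·9 = 63 ≡ 8 = α_5. Error position i = 5.
  Consistency check: S_2/S_1 = 1·8 = 8 ≡ 8 = α_err ✓ (single-error assumption holds).
Step 4: error magnitude e = S_0/v_5 = S_0·∏_{j≠5}(α_5 − α_j) = 5·9 = 45 ≡ 1 (mod 11).
Step 5: correct position 5: c_5 = r_5 − e = 3 − 1 ≡ 2 (mod 11). Hence c = [10, 3, 4, 6, 2].
  Check: interpolating c through the α_i gives m(x) = 5 + 1·x (degree < 2) with m(α_i) = c_i for every i, so c is indeed a codeword.


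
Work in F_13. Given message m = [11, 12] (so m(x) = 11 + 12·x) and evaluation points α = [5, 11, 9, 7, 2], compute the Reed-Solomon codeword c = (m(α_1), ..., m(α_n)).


c = [6, 0, 2, 4, 9]

Message polynomial: m(x) = 11 + 12·x (mod 13).
For each evaluation point α_i, compute m(α_i) mod 13:
  α_1 = 5: Horner steps 12 → 6, so m(5) = 6.
  α_2 = 11: Horner steps 12 → 0, so m(11) = 0.
  α_3 = 9: Horner steps 12 → 2, so m(9) = 2.
  α_4 = 7: Horner steps 12 → 4, so m(7) = 4.
  α_5 = 2: Horner steps 12 → 9, so m(2) = 9.
Codeword c = [6, 0, 2, 4, 9] ∈ F_13^5.


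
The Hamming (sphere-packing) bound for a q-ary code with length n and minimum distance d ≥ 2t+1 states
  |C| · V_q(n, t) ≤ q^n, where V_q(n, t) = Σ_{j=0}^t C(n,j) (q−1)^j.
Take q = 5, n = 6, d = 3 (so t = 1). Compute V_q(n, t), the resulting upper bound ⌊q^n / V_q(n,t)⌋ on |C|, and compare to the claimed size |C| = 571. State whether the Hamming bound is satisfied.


V_q(n, t) = 25, q^n = 15625, Hamming bound = 625, |C| = 571 ≤ bound (satisfied).

Step 1: Compute V_q(n, t) = Σ_{j=0}^1 C(n, j) (q−1)^j.
  j = 0: C(6,0)·(4)^0 = 1·1 = 1.
  j = 1: C(6,1)·(4)^1 = 6·4 = 24.
  V_q(n, t) = 1 + 24 = 25.
Step 2: q^n = 5^6 = 15625.
Step 3: Hamming bound ⌊q^n / V_q(n,t)⌋ = ⌊15625/25⌋ = 625.
Step 4: Compare |C| = 571 to 625: satisfied.
The claimed |C| lies below the Hamming bound.


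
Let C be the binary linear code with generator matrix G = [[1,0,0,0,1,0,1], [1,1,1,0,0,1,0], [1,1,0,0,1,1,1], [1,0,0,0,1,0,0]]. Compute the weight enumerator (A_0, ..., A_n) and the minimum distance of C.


Weight distribution: A_0 = 1, A_1 = 1, A_2 = 4, A_3 = 4, A_4 = 3, A_5 = 3. Minimum distance d = 1.

Enumerate all 2^4 = 16 messages m ∈ F_2^4.
For each, compute codeword c = mG in F_2^7, then tally its weight.
  m = 0000 → c = 0000000, weight = 0.
  m = 1000 → c = 1000101, weight = 3.
  m = 0100 → c = 1110010, weight = 4.
  m = 1100 → c = 0110111, weight = 5.
  m = 0010 → c = 1100111, weight = 5.
  m = 1010 → c = 0100010, weight = 2.
  m = 0110 → c = 0010101, weight = 3.
  m = 1110 → c = 1010000, weight = 2.
  m = 0001 → c = 1000100, weight = 2.
  m = 1001 → c = 0000001, weight = 1.
  m = 0101 → c = 0110110, weight = 4.
  m = 1101 → c = 1110011, weight = 5.
  m = 0011 → c = 0100011, weight = 3.
  m = 1011 → c = 1100110, weight = 4.
  m = 0111 → c = 1010001, weight = 3.
  m = 1111 → c = 0010100, weight = 2.
Tally weights:
  weight 0: 1 codewords.
  weight 1: 1 codewords.
  weight 2: 4 codewords.
  weight 3: 4 codewords.
  weight 4: 3 codewords.
  weight 5: 3 codewords.
Minimum distance d = smallest w > 0 with A_w > 0 = 1.
Sanity: Σ A_w = 16 = 2^4 = 16 ✓.


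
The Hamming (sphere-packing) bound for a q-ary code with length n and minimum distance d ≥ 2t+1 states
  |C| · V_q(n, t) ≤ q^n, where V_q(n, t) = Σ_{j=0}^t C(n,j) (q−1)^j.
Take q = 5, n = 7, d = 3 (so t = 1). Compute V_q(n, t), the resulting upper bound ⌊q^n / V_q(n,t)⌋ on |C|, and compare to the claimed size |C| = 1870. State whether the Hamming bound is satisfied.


V_q(n, t) = 29, q^n = 78125, Hamming bound = 2693, |C| = 1870 ≤ bound (satisfied).

Step 1: Compute V_q(n, t) = Σ_{j=0}^1 C(n, j) (q−1)^j.
  j = 0: C(7,0)·(4)^0 = 1·1 = 1.
  j = 1: C(7,1)·(4)^1 = 7·4 = 28.
  V_q(n, t) = 1 + 28 = 29.
Step 2: q^n = 5^7 = 78125.
Step 3: Hamming bound ⌊q^n / V_q(n,t)⌋ = ⌊78125/29⌋ = 2693.
Step 4: Compare |C| = 1870 to 2693: satisfied.
The claimed |C| lies below the Hamming bound.


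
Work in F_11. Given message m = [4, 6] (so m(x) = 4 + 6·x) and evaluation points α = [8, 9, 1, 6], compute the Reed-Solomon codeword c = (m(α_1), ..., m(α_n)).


c = [8, 3, 10, 7]

Message polynomial: m(x) = 4 + 6·x (mod 11).
For each evaluation point α_i, compute m(α_i) mod 11:
  α_1 = 8: Horner steps 6 → 8, so m(8) = 8.
  α_2 = 9: Horner steps 6 → 3, so m(9) = 3.
  α_3 = 1: Horner steps 6 → 10, so m(1) = 10.
  α_4 = 6: Horner steps 6 → 7, so m(6) = 7.
Codeword c = [8, 3, 10, 7] ∈ F_11^4.


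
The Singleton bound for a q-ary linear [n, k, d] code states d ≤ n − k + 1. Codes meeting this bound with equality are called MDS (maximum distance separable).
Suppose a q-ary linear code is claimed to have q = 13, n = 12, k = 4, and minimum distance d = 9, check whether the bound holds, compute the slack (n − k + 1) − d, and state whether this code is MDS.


Singleton RHS = n − k + 1 = 9, slack = 0, bound satisfied, MDS.

Singleton bound: d ≤ n − k + 1.
Here n = 12, k = 4, so n − k + 1 = 9.
Given d = 9, check d ≤ 9: YES.
Slack = (n − k + 1) − d = 0.
The code is MDS (slack = 0).
Description: the claimed parameters are [12, 4, 9]_13; such a code would be MDS (meets Singleton bound).


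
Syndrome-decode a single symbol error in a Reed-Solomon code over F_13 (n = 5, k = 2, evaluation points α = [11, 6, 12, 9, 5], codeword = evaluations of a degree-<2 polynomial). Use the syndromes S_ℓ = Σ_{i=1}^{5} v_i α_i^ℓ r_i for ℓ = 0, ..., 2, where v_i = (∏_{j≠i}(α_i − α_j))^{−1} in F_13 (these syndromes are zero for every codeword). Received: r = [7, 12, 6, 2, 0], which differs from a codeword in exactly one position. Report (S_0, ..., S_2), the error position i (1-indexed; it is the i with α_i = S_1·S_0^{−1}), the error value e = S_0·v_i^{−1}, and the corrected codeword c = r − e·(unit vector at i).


S = (12, 4, 10), error at position 4, error magnitude e = 6, c = [7, 12, 6, 9, 0].

Step 1: column multipliers v_i = (∏_{j≠i}(α_i − α_j))^{−1} mod 13.
  i = 1 (α = 11): (11−6)(11−12)(11−9)(11−5) = 5·(−1)·2·6 = −60 ≡ 5, so v_1 = 5^{−1} = 8 (mod 13).
  i = 2 (α = 6): (6−11)(6−12)(6−9)(6−5) = (−5)·(−6)·(−3)·1 = −90 ≡ 1, so v_2 = 1^{−1} = 1 (mod 13).
  i = 3 (α = 12): (12−11)(12−6)(12−9)(12−5) = 1·6·3·7 = 126 ≡ 9, so v_3 = 9^{−1} = 3 (mod 13).
  i = 4 (α = 9): (9−11)(9−6)(9−12)(9−5) = (−2)·3·(−3)·4 = 72 ≡ 7, so v_4 = 7^{−1} = 2 (mod 13).
  i = 5 (α = 5): (5−11)(5−6)(5−12)(5−9) = (−6)·(−1)·(−7)·(−4) = 168 ≡ 12, so v_5 = 12^{−1} = 12 (mod 13).
  v = [8, 1, 3, 2, 12].
Step 2: syndromes of r = [7, 12, 6, 2, 0] (all sums mod 13).
  S_0 = Σ v_i r_i = 8·7 + 1·12 + 3·6 + 2·2 + 12·0 = 90 ≡ 12.
  S_1 = Σ v_i α_i r_i = 8·11·7 + 1·6·12 + 3·12·6 + 2·9·2 + 12·5·0 = 940 ≡ 4.
  α_i^2 mod 13 = [4, 10, 1, 3, 12].
  S_2 = Σ v_i α_i^2 r_i = 8·4·7 + 1·10·12 + 3·1·6 + 2·3·2 + 12·12·0 = 374 ≡ 10.
  S = (12, 4, 10) ≠ 0, so r is not a codeword (an error is present).
Step 3: locate the error. For a single error e at position i, S_ℓ = v_i·e·α_i^ℓ, so α_err = S_1/S_0.
  S_0^{−1} = 12^{−1} = 12 (mod 13), so α_err = 4·12 = 48 ≡ 9 = α_4. Error position i = 4.
  Consistency check: S_2/S_1 = 10·10 = 100 ≡ 9 = α_err ✓ (single-error assumption holds).
Step 4: error magnitude e = S_0/v_4 = S_0·∏_{j≠4}(α_4 − α_j) = 12·7 = 84 ≡ 6 (mod 13).
Step 5: correct position 4: c_4 = r_4 − e = 2 − 6 ≡ 9 (mod 13). Hence c = [7, 12, 6, 9, 0].
  Check: interpolating c through the α_i gives m(x) = 5 + 12·x (degree < 2) with m(α_i) = c_i for every i, so c is indeed a codeword.


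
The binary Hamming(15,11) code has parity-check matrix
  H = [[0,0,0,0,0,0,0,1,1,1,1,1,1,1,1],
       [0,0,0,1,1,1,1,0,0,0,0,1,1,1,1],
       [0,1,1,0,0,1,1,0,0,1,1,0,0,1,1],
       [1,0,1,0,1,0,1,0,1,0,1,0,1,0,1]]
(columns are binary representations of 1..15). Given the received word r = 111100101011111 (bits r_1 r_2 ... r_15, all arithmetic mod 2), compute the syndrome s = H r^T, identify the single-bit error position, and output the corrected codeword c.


s = (0, 0, 0, 1)^T, error position = 1, corrected codeword c = 011100101011111

Compute s = H r^T mod 2 one row at a time:
  s_1 = 0 + 1 + 0 + 1 + 1 + 1 + 1 + 1 = 6 ≡ 0 (mod 2).
  s_2 = 1 + 0 + 0 + 1 + 1 + 1 + 1 + 1 = 6 ≡ 0 (mod 2).
  s_3 = 1 + 1 + 0 + 1 + 0 + 1 + 1 + 1 = 6 ≡ 0 (mod 2).
  s_4 = 1 + 1 + 0 + 1 + 1 + 1 + 1 + 1 = 7 ≡ 1 (mod 2).
s = (0, 0, 0, 1)^T — this equals column 1 of H (binary 0001), so error is at position 1.
Correct: flip bit 1 of r = 111100101011111 to get c = 011100101011111.


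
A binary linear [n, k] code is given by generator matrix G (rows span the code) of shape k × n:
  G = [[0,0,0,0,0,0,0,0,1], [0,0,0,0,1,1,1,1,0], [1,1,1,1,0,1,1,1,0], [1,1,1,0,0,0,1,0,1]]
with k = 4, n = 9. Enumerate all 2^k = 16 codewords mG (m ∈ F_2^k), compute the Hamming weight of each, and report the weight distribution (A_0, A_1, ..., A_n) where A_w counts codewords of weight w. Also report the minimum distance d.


Weight distribution: A_0 = 1, A_1 = 1, A_3 = 2, A_4 = 4, A_5 = 3, A_6 = 2, A_7 = 2, A_8 = 1. Minimum distance d = 1.

Enumerate all 2^4 = 16 messages m ∈ F_2^4.
For each, compute codeword c = mG in F_2^9, then tally its weight.
  m = 0000 → c = 000000000, weight = 0.
  m = 1000 → c = 000000001, weight = 1.
  m = 0100 → c = 000011110, weight = 4.
  m = 1100 → c = 000011111, weight = 5.
  m = 0010 → c = 111101110, weight = 7.
  m = 1010 → c = 111101111, weight = 8.
  m = 0110 → c = 111110000, weight = 5.
  m = 1110 → c = 111110001, weight = 6.
  m = 0001 → c = 111000101, weight = 5.
  m = 1001 → c = 111000100, weight = 4.
  m = 0101 → c = 111011011, weight = 7.
  m = 1101 → c = 111011010, weight = 6.
  m = 0011 → c = 000101011, weight = 4.
  m = 1011 → c = 000101010, weight = 3.
  m = 0111 → c = 000110101, weight = 4.
  m = 1111 → c = 000110100, weight = 3.
Tally weights:
  weight 0: 1 codewords.
  weight 1: 1 codewords.
  weight 3: 2 codewords.
  weight 4: 4 codewords.
  weight 5: 3 codewords.
  weight 6: 2 codewords.
  weight 7: 2 codewords.
  weight 8: 1 codewords.
Minimum distance d = smallest w > 0 with A_w > 0 = 1.
Sanity: Σ A_w = 16 = 2^4 = 16 ✓.


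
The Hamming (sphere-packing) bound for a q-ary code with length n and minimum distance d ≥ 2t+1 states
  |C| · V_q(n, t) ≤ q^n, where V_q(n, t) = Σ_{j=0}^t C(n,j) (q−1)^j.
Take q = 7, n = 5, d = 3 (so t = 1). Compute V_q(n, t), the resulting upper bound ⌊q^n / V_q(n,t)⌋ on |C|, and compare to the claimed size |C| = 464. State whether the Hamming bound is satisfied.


V_q(n, t) = 31, q^n = 16807, Hamming bound = 542, |C| = 464 ≤ bound (satisfied).

Step 1: Compute V_q(n, t) = Σ_{j=0}^1 C(n, j) (q−1)^j.
  j = 0: C(5,0)·(6)^0 = 1·1 = 1.
  j = 1: C(5,1)·(6)^1 = 5·6 = 30.
  V_q(n, t) = 1 + 30 = 31.
Step 2: q^n = 7^5 = 16807.
Step 3: Hamming bound ⌊q^n / V_q(n,t)⌋ = ⌊16807/31⌋ = 542.
Step 4: Compare |C| = 464 to 542: satisfied.
The claimed |C| lies below the Hamming bound.


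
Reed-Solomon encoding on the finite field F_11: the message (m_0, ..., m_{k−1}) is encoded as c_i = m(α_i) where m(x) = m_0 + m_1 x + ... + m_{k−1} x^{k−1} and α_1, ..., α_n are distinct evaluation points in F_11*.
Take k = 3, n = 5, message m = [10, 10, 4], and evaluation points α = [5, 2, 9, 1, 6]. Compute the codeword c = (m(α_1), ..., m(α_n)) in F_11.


c = [6, 2, 6, 2, 5]

Message polynomial: m(x) = 10 + 10·x + 4·x^2 (mod 11).
For each evaluation point α_i, compute m(α_i) mod 11:
  α_1 = 5: Horner steps 4 → 8 → 6, so m(5) = 6.
  α_2 = 2: Horner steps 4 → 7 → 2, so m(2) = 2.
  α_3 = 9: Horner steps 4 → 2 → 6, so m(9) = 6.
  α_4 = 1: Horner steps 4 → 3 → 2, so m(1) = 2.
  α_5 = 6: Horner steps 4 → 1 → 5, so m(6) = 5.
Codeword c = [6, 2, 6, 2, 5] ∈ F_11^5.


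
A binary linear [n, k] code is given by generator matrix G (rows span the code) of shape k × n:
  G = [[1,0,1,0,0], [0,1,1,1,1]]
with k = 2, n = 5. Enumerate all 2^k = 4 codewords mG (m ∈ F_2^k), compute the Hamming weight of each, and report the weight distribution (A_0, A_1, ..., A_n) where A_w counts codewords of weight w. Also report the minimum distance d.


Weight distribution: A_0 = 1, A_2 = 1, A_4 = 2. Minimum distance d = 2.

Enumerate all 2^2 = 4 messages m ∈ F_2^2.
For each, compute codeword c = mG in F_2^5, then tally its weight.
  m = 00 → c = 00000, weight = 0.
  m = 10 → c = 10100, weight = 2.
  m = 01 → c = 01111, weight = 4.
  m = 11 → c = 11011, weight = 4.
Tally weights:
  weight 0: 1 codewords.
  weight 2: 1 codewords.
  weight 4: 2 codewords.
Minimum distance d = smallest w > 0 with A_w > 0 = 2.
Sanity: Σ A_w = 4 = 2^2 = 4 ✓.


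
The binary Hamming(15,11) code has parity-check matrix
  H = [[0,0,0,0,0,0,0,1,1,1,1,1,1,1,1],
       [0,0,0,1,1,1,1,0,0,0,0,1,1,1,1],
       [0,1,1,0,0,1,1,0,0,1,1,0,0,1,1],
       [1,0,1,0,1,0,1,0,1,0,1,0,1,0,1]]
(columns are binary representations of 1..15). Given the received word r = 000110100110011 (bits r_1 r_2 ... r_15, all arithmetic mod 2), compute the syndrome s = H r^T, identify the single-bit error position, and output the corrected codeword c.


s = (0, 1, 1, 0)^T, error position = 6, corrected codeword c = 000111100110011

Compute s = H r^T mod 2 one row at a time:
  s_1 = 0 + 0 + 1 + 1 + 0 + 0 + 1 + 1 = 4 ≡ 0 (mod 2).
  s_2 = 1 + 1 + 0 + 1 + 0 + 0 + 1 + 1 = 5 ≡ 1 (mod 2).
  s_3 = 0 + 0 + 0 + 1 + 1 + 1 + 1 + 1 = 5 ≡ 1 (mod 2).
  s_4 = 0 + 0 + 1 + 1 + 0 + 1 + 0 + 1 = 4 ≡ 0 (mod 2).
s = (0, 1, 1, 0)^T — this equals column 6 of H (binary 0110), so error is at position 6.
Correct: flip bit 6 of r = 000110100110011 to get c = 000111100110011.


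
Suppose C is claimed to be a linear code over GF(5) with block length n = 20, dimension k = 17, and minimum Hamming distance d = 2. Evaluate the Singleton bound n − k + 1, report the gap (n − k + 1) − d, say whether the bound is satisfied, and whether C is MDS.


Singleton RHS = n − k + 1 = 4, slack = 2, bound satisfied, not MDS.

Singleton bound: d ≤ n − k + 1.
Here n = 20, k = 17, so n − k + 1 = 4.
Given d = 2, check d ≤ 4: YES.
Slack = (n − k + 1) − d = 2.
The code is NOT MDS (slack = 2 > 0).
Description: the claimed parameters are [20, 17, 2]_5; such a code would be non-MDS.


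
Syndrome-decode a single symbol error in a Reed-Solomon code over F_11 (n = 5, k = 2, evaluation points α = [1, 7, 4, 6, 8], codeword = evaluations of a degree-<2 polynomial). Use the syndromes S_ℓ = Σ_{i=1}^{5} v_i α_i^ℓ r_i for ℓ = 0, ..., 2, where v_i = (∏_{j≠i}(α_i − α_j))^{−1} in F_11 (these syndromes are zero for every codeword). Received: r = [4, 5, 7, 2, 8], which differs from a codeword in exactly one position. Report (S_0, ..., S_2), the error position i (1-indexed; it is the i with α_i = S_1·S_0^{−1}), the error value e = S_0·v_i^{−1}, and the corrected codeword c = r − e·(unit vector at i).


S = (2, 2, 2), error at position 1, error magnitude e = 6, c = [9, 5, 7, 2, 8].

Step 1: column multipliers v_i = (∏_{j≠i}(α_i − α_j))^{−1} mod 11.
  i = 1 (α = 1): (1−7)(1−4)(1−6)(1−8) = (−6)·(−3)·(−5)·(−7) = 630 ≡ 3, so v_1 = 3^{−1} = 4 (mod 11).
  i = 2 (α = 7): (7−1)(7−4)(7−6)(7−8) = 6·3·1·(−1) = −18 ≡ 4, so v_2 = 4^{−1} = 3 (mod 11).
  i = 3 (α = 4): (4−1)(4−7)(4−6)(4−8) = 3·(−3)·(−2)·(−4) = −72 ≡ 5, so v_3 = 5^{−1} = 9 (mod 11).
  i = 4 (α = 6): (6−1)(6−7)(6−4)(6−8) = 5·(−1)·2·(−2) = 20 ≡ 9, so v_4 = 9^{−1} = 5 (mod 11).
  i = 5 (α = 8): (8−1)(8−7)(8−4)(8−6) = 7·1·4·2 = 56 ≡ 1, so v_5 = 1^{−1} = 1 (mod 11).
  v = [4, 3, 9, 5, 1].
Step 2: syndromes of r = [4, 5, 7, 2, 8] (all sums mod 11).
  S_0 = Σ v_i r_i = 4·4 + 3·5 + 9·7 + 5·2 + 1·8 = 112 ≡ 2.
  S_1 = Σ v_i α_i r_i = 4·1·4 + 3·7·5 + 9·4·7 + 5·6·2 + 1·8·8 = 497 ≡ 2.
  α_i^2 mod 11 = [1, 5, 5, 3, 9].
  S_2 = Σ v_i α_i^2 r_i = 4·1·4 + 3·5·5 + 9·5·7 + 5·3·2 + 1·9·8 = 508 ≡ 2.
  S = (2, 2, 2) ≠ 0, so r is not a codeword (an error is present).
Step 3: locate the error. For a single error e at position i, S_ℓ = v_i·e·α_i^ℓ, so α_err = S_1/S_0.
  S_0^{−1} = 2^{−1} = 6 (mod 11), so α_err = 2·6 = 12 ≡ 1 = α_1. Error position i = 1.
  Consistency check: S_2/S_1 = 2·6 = 12 ≡ 1 = α_err ✓ (single-error assumption holds).
Step 4: error magnitude e = S_0/v_1 = S_0·∏_{j≠1}(α_1 − α_j) = 2·3 = 6 ≡ 6 (mod 11).
Step 5: correct position 1: c_1 = r_1 − e = 4 − 6 ≡ 9 (mod 11). Hence c = [9, 5, 7, 2, 8].
  Check: interpolating c through the α_i gives m(x) = 6 + 3·x (degree < 2) with m(α_i) = c_i for every i, so c is indeed a codeword.
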